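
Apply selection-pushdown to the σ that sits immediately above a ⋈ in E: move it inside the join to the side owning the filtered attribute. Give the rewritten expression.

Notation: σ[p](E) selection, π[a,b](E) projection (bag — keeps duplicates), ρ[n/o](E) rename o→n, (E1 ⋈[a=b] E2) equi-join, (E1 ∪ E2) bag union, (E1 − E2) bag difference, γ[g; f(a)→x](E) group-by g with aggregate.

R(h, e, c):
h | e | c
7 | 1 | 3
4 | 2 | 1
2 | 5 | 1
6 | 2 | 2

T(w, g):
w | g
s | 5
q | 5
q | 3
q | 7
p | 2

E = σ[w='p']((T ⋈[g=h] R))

σ filters on w, owned by the left side.
E' = (σ[w='p'](T) ⋈[g=h] R)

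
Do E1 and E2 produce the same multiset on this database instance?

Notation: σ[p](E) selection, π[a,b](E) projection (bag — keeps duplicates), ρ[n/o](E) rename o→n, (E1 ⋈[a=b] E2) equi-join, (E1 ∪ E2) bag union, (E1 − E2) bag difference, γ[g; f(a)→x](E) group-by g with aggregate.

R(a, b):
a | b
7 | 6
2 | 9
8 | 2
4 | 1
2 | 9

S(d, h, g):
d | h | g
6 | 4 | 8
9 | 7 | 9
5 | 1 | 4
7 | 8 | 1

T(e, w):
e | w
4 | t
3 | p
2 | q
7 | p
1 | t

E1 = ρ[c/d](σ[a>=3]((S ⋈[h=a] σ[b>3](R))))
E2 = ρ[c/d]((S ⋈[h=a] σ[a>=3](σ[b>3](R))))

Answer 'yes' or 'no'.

E1 row counts bottom-up:
  S → 4
  R → 5
  σ[b>3](R) → 3
  (S ⋈[h=a] σ[b>3](R)) → 1
  σ[a>=3]((S ⋈[h=a] σ[b>3](R))) → 1
  ρ[c/d](σ[a>=3]((S ⋈[h=a] σ[b>3](R)))) → 1
E2 row counts bottom-up:
  S → 4
  R → 5
  σ[b>3](R) → 3
  σ[a>=3](σ[b>3](R)) → 1
  (S ⋈[h=a] σ[a>=3](σ[b>3](R))) → 1
  ρ[c/d]((S ⋈[h=a] σ[a>=3](σ[b>3](R)))) → 1

E1 and E2 produce the same multiset:
c | h | g | a | b
9 | 7 | 9 | 7 | 6

yes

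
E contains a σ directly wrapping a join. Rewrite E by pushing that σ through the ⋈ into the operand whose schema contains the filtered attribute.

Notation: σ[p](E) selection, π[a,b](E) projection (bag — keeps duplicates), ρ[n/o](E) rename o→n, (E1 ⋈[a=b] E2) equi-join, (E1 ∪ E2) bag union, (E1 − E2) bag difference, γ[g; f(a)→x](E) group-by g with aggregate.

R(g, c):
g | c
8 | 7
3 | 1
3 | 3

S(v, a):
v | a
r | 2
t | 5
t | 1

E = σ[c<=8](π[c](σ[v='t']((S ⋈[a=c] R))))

σ filters on v, owned by the left side.
E' = σ[c<=8](π[c]((σ[v='t'](S) ⋈[a=c] R)))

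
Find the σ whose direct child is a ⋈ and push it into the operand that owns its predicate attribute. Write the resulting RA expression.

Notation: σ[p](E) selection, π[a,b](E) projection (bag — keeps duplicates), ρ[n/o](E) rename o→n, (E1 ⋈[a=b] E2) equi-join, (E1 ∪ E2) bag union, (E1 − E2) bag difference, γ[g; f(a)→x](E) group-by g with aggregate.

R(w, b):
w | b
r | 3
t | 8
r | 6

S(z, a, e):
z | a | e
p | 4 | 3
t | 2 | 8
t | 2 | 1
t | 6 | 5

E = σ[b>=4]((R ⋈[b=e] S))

σ filters on b, owned by the left side.
E' = (σ[b>=4](R) ⋈[b=e] S)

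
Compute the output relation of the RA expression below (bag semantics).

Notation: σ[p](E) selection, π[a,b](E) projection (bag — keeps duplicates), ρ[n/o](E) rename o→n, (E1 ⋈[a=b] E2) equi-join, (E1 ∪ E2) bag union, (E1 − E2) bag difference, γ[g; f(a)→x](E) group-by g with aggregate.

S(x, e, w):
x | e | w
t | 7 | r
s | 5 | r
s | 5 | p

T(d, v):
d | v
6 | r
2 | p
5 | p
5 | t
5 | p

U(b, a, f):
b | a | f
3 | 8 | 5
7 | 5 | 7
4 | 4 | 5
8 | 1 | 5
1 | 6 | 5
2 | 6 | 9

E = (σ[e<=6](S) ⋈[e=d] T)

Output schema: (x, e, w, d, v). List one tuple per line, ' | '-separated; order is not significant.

Stepwise |·|:
  S → 3
  σ[e<=6](S) → 2
  T → 5
  (σ[e<=6](S) ⋈[e=d] T) → 6

== RESULT ==
x | e | w | d | v
s | 5 | p | 5 | p
s | 5 | p | 5 | p
s | 5 | p | 5 | t
s | 5 | r | 5 | p
s | 5 | r | 5 | p
s | 5 | r | 5 | t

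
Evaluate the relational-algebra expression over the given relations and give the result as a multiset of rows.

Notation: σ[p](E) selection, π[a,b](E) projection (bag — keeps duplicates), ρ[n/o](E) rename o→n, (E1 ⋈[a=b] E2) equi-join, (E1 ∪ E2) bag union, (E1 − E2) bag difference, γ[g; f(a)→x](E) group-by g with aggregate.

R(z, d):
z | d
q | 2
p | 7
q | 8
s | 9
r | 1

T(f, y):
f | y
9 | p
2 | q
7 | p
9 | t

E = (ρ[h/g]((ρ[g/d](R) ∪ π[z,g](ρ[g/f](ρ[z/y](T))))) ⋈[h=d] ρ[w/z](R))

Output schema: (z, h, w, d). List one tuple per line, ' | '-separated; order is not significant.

Subexpression sizes:
  R → 5
  ρ[g/d](R) → 5
  T → 4
  ρ[z/y](T) → 4
  ρ[g/f](ρ[z/y](T)) → 4
  π[z,g](ρ[g/f](ρ[z/y](T))) → 4
  (ρ[g/d](R) ∪ π[z,g](ρ[g/f](ρ[z/y](T)))) → 9
  ρ[h/g]((ρ[g/d](R) ∪ π[z,g](ρ[g/f](ρ[z/y](T))))) → 9
  R → 5
  ρ[w/z](R) → 5
  (ρ[h/g]((ρ[g/d](R) ∪ π[z,g](ρ[g/f](ρ[z/y](T))))) ⋈[h=d] ρ[w/z](R)) → 9

== RESULT ==
z | h | w | d
p | 7 | p | 7
p | 7 | p | 7
p | 9 | s | 9
q | 2 | q | 2
q | 2 | q | 2
q | 8 | q | 8
r | 1 | r | 1
s | 9 | s | 9
t | 9 | s | 9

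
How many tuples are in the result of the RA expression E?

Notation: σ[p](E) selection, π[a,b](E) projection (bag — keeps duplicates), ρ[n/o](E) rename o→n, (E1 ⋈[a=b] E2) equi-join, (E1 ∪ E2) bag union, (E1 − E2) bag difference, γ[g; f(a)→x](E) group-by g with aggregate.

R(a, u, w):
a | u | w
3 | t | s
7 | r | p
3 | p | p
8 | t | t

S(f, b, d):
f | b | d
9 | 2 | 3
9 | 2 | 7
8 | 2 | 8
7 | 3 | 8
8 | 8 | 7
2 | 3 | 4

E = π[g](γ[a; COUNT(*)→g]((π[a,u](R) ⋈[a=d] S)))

Stepwise |·|:
  R → 4
  π[a,u](R) → 4
  S → 6
  (π[a,u](R) ⋈[a=d] S) → 6
  γ[a; COUNT(*)→g]((π[a,u](R) ⋈[a=d] S)) → 3
  π[g](γ[a; COUNT(*)→g]((π[a,u](R) ⋈[a=d] S))) → 3

|E| = 3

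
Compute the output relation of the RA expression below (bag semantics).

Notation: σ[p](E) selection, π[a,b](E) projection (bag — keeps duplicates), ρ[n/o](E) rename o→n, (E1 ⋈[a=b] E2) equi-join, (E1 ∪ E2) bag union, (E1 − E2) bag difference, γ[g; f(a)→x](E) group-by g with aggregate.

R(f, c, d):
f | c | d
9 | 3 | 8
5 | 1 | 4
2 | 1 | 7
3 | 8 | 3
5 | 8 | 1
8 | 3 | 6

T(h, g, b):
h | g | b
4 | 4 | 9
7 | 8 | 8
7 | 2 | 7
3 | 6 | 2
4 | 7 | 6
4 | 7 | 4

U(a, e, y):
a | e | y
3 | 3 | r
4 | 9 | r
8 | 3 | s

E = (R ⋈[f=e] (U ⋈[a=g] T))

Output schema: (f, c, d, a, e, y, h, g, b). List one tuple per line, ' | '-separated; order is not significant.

Stepwise |·|:
  R → 6
  U → 3
  T → 6
  (U ⋈[a=g] T) → 2
  (R ⋈[f=e] (U ⋈[a=g] T)) → 2

== RESULT ==
f | c | d | a | e | y | h | g | b
3 | 8 | 3 | 8 | 3 | s | 7 | 8 | 8
9 | 3 | 8 | 4 | 9 | r | 4 | 4 | 9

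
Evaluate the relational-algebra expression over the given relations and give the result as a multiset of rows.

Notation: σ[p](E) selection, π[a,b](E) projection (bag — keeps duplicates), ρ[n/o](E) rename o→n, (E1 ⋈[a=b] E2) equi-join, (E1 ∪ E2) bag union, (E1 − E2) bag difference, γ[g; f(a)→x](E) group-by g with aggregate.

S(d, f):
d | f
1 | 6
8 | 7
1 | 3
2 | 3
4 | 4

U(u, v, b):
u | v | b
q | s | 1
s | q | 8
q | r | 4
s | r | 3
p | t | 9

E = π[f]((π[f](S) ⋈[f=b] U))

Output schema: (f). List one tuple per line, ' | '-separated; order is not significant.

Stepwise |·|:
  S → 5
  π[f](S) → 5
  U → 5
  (π[f](S) ⋈[f=b] U) → 3
  π[f]((π[f](S) ⋈[f=b] U)) → 3

== RESULT ==
f
3
3
4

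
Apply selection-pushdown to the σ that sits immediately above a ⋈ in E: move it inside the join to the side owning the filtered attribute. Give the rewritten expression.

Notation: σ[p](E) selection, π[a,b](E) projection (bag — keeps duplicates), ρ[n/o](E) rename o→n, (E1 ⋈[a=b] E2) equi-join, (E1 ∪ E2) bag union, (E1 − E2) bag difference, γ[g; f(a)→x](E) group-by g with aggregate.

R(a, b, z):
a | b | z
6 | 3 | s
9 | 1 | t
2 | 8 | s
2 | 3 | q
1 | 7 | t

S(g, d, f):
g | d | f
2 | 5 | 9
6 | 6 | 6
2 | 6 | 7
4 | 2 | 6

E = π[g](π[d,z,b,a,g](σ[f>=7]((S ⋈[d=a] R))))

σ filters on f, owned by the left side.
E' = π[g](π[d,z,b,a,g]((σ[f>=7](S) ⋈[d=a] R)))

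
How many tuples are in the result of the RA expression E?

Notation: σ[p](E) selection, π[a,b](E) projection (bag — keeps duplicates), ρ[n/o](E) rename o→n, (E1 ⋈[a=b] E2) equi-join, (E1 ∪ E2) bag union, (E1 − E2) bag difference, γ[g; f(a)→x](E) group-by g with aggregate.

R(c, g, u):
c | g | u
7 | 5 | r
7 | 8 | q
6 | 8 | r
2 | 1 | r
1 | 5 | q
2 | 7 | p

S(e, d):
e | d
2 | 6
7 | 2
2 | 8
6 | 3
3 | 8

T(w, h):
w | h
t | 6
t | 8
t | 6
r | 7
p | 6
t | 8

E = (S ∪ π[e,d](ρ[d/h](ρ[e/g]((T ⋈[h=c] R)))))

Per-node cardinality:
  S → 5
  T → 6
  R → 6
  (T ⋈[h=c] R) → 5
  ρ[e/g]((T ⋈[h=c] R)) → 5
  ρ[d/h](ρ[e/g]((T ⋈[h=c] R))) → 5
  π[e,d](ρ[d/h](ρ[e/g]((T ⋈[h=c] R)))) → 5
  (S ∪ π[e,d](ρ[d/h](ρ[e/g]((T ⋈[h=c] R))))) → 10

|E| = 10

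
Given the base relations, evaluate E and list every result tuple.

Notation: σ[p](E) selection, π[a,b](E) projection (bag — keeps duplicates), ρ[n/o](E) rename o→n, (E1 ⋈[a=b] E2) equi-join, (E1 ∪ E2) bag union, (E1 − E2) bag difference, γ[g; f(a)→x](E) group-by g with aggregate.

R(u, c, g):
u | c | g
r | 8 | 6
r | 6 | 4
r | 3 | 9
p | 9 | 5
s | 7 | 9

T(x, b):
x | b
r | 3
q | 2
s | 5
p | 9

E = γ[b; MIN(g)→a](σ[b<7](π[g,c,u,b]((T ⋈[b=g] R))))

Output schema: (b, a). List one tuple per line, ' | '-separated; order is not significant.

Row counts bottom-up:
  T → 4
  R → 5
  (T ⋈[b=g] R) → 3
  π[g,c,u,b]((T ⋈[b=g] R)) → 3
  σ[b<7](π[g,c,u,b]((T ⋈[b=g] R))) → 1
  γ[b; MIN(g)→a](σ[b<7](π[g,c,u,b]((T ⋈[b=g] R)))) → 1

== RESULT ==
b | a
5 | 5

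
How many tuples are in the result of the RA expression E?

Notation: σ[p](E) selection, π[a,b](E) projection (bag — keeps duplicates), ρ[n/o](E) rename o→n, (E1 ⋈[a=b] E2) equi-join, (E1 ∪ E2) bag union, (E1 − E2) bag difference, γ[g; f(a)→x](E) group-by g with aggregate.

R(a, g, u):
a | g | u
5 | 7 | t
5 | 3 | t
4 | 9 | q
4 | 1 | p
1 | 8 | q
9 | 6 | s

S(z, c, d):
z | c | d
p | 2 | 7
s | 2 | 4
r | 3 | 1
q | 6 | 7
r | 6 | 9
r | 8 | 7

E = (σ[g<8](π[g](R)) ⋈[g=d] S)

Row counts bottom-up:
  R → 6
  π[g](R) → 6
  σ[g<8](π[g](R)) → 4
  S → 6
  (σ[g<8](π[g](R)) ⋈[g=d] S) → 4

|E| = 4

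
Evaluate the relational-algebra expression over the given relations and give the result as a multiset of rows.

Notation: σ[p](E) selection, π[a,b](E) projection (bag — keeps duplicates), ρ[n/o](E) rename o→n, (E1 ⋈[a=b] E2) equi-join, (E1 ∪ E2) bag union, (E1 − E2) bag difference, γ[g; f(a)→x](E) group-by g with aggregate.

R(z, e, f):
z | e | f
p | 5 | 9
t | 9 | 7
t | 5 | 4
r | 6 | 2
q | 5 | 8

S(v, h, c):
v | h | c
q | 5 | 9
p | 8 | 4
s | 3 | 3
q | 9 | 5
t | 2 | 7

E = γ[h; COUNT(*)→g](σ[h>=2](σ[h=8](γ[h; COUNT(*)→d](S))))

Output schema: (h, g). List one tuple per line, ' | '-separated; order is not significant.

Row counts bottom-up:
  S → 5
  γ[h; COUNT(*)→d](S) → 5
  σ[h=8](γ[h; COUNT(*)→d](S)) → 1
  σ[h>=2](σ[h=8](γ[h; COUNT(*)→d](S))) → 1
  γ[h; COUNT(*)→g](σ[h>=2](σ[h=8](γ[h; COUNT(*)→d](S)))) → 1

== RESULT ==
h | g
8 | 1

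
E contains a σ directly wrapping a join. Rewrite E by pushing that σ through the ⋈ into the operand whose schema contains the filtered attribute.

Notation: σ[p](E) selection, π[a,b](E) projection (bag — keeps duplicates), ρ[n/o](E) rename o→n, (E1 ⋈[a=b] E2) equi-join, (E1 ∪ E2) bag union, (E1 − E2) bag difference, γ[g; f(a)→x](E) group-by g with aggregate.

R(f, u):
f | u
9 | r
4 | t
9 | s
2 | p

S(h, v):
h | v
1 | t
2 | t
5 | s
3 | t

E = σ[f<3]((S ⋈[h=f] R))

σ filters on f, owned by the right side.
E' = (S ⋈[h=f] σ[f<3](R))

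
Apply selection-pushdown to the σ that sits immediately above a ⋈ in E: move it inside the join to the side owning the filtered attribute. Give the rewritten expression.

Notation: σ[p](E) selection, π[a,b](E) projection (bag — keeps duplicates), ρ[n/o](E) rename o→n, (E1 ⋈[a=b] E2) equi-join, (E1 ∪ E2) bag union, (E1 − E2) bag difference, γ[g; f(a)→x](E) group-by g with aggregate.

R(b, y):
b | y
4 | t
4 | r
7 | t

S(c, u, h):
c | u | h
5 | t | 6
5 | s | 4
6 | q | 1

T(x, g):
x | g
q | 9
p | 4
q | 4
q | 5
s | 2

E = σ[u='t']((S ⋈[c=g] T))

σ filters on u, owned by the left side.
E' = (σ[u='t'](S) ⋈[c=g] T)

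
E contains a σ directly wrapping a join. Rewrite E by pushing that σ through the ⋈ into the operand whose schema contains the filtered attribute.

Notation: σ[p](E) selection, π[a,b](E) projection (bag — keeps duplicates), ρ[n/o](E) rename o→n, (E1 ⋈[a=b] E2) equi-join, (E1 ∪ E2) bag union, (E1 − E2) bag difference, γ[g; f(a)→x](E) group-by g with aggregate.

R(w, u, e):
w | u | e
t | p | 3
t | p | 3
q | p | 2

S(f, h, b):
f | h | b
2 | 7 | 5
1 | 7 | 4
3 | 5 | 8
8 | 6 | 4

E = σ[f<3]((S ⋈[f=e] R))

σ filters on f, owned by the left side.
E' = (σ[f<3](S) ⋈[f=e] R)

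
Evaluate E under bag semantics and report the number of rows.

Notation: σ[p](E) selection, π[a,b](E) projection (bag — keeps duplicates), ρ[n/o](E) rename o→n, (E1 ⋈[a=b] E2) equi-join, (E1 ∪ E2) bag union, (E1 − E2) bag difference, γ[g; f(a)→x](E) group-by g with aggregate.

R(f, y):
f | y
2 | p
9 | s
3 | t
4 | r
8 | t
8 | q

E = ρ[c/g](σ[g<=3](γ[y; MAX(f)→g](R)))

Row counts bottom-up:
  R → 6
  γ[y; MAX(f)→g](R) → 5
  σ[g<=3](γ[y; MAX(f)→g](R)) → 1
  ρ[c/g](σ[g<=3](γ[y; MAX(f)→g](R))) → 1

|E| = 1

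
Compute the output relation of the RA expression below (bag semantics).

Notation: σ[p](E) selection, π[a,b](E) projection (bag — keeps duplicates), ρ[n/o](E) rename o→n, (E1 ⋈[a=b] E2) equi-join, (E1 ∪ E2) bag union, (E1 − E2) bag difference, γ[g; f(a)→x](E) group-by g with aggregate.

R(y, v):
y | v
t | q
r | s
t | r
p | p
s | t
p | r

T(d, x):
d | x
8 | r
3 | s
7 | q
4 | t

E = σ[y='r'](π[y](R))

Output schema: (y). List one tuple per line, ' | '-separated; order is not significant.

Per-node cardinality:
  R → 6
  π[y](R) → 6
  σ[y='r'](π[y](R)) → 1

== RESULT ==
y
r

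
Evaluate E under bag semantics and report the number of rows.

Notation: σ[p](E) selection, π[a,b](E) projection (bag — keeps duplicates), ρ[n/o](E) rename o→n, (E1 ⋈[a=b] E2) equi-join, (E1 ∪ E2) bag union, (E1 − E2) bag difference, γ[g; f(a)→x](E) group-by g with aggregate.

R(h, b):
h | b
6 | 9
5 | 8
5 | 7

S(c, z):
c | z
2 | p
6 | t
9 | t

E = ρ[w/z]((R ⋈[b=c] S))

Subexpression sizes:
  R → 3
  S → 3
  (R ⋈[b=c] S) → 1
  ρ[w/z]((R ⋈[b=c] S)) → 1

|E| = 1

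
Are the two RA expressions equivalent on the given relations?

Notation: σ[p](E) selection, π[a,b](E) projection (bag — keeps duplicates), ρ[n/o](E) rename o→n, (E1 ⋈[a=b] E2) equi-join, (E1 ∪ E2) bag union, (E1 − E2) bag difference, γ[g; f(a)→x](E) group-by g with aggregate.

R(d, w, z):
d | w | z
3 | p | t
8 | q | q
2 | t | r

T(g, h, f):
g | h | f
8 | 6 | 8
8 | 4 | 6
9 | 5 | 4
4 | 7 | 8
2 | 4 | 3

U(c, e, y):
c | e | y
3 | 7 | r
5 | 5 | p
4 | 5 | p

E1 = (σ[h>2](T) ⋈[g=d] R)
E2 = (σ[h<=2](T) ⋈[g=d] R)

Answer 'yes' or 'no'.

E1 row counts bottom-up:
  T → 5
  σ[h>2](T) → 5
  R → 3
  (σ[h>2](T) ⋈[g=d] R) → 3
E2 row counts bottom-up:
  T → 5
  σ[h<=2](T) → 0
  R → 3
  (σ[h<=2](T) ⋈[g=d] R) → 0

E1 result:
g | h | f | d | w | z
2 | 4 | 3 | 2 | t | r
8 | 4 | 6 | 8 | q | q
8 | 6 | 8 | 8 | q | q
E2 result:
g | h | f | d | w | z
(0 rows)
Witness: (8, 6, 8, 8, 'q', 'q') appears 1× in E1 but 0× in E2.

no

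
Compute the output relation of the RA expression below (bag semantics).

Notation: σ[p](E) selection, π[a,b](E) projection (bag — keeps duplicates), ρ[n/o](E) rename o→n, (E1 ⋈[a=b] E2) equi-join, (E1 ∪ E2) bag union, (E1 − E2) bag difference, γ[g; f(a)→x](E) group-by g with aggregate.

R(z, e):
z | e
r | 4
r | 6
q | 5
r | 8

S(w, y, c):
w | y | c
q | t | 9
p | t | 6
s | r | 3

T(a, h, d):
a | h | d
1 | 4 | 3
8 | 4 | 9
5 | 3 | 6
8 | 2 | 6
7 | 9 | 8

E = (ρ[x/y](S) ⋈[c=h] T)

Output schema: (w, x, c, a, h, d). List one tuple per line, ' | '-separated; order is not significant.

Per-node cardinality:
  S → 3
  ρ[x/y](S) → 3
  T → 5
  (ρ[x/y](S) ⋈[c=h] T) → 2

== RESULT ==
w | x | c | a | h | d
q | t | 9 | 7 | 9 | 8
s | r | 3 | 5 | 3 | 6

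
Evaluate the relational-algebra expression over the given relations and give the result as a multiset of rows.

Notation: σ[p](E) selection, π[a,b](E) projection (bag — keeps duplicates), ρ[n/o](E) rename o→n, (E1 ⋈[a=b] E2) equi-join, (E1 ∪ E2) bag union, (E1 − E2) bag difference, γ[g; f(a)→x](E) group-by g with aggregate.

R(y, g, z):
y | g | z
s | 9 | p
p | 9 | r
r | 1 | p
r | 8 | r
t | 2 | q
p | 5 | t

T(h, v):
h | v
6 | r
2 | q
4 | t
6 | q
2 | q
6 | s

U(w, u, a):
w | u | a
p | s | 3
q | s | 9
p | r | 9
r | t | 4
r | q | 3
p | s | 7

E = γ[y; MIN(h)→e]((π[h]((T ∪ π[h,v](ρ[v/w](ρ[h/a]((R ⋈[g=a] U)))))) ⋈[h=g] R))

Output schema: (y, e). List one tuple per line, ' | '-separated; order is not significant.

Per-node cardinality:
  T → 6
  R → 6
  U → 6
  (R ⋈[g=a] U) → 4
  ρ[h/a]((R ⋈[g=a] U)) → 4
  ρ[v/w](ρ[h/a]((R ⋈[g=a] U))) → 4
  π[h,v](ρ[v/w](ρ[h/a]((R ⋈[g=a] U)))) → 4
  (T ∪ π[h,v](ρ[v/w](ρ[h/a]((R ⋈[g=a] U))))) → 10
  π[h]((T ∪ π[h,v](ρ[v/w](ρ[h/a]((R ⋈[g=a] U)))))) → 10
  R → 6
  (π[h]((T ∪ π[h,v](ρ[v/w](ρ[h/a]((R ⋈[g=a] U)))))) ⋈[h=g] R) → 10
  γ[y; MIN(h)→e]((π[h]((T ∪ π[h,v](ρ[v/w](ρ[h/a]((R ⋈[g=a] U)))))) ⋈[h=g] R)) → 3

== RESULT ==
y | e
p | 9
s | 9
t | 2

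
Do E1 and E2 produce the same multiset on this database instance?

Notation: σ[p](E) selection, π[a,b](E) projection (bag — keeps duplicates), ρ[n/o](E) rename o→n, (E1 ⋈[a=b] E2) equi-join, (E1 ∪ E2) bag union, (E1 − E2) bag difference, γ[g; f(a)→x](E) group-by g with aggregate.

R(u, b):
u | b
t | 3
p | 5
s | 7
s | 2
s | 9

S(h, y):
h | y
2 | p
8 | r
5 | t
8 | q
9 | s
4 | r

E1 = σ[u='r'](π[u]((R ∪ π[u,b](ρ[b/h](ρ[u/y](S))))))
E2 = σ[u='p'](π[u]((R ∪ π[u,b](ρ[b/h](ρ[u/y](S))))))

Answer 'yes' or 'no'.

E1 row counts bottom-up:
  R → 5
  S → 6
  ρ[u/y](S) → 6
  ρ[b/h](ρ[u/y](S)) → 6
  π[u,b](ρ[b/h](ρ[u/y](S))) → 6
  (R ∪ π[u,b](ρ[b/h](ρ[u/y](S)))) → 11
  π[u]((R ∪ π[u,b](ρ[b/h](ρ[u/y](S))))) → 11
  σ[u='r'](π[u]((R ∪ π[u,b](ρ[b/h](ρ[u/y](S)))))) → 2
E2 row counts bottom-up:
  R → 5
  S → 6
  ρ[u/y](S) → 6
  ρ[b/h](ρ[u/y](S)) → 6
  π[u,b](ρ[b/h](ρ[u/y](S))) → 6
  (R ∪ π[u,b](ρ[b/h](ρ[u/y](S)))) → 11
  π[u]((R ∪ π[u,b](ρ[b/h](ρ[u/y](S))))) → 11
  σ[u='p'](π[u]((R ∪ π[u,b](ρ[b/h](ρ[u/y](S)))))) → 2

E1 result:
u
r
r
E2 result:
u
p
p
Witness: ('p',) appears 0× in E1 but 2× in E2.

no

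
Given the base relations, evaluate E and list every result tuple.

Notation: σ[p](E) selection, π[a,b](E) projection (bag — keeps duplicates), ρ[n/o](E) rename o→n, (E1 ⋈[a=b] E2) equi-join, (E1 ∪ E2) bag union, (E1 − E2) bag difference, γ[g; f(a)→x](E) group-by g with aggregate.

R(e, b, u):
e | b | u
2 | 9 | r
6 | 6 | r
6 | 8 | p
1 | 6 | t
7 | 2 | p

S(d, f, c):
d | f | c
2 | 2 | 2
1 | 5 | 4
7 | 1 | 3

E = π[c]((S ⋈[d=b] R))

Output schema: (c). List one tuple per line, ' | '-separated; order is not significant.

Stepwise |·|:
  S → 3
  R → 5
  (S ⋈[d=b] R) → 1
  π[c]((S ⋈[d=b] R)) → 1

== RESULT ==
c
2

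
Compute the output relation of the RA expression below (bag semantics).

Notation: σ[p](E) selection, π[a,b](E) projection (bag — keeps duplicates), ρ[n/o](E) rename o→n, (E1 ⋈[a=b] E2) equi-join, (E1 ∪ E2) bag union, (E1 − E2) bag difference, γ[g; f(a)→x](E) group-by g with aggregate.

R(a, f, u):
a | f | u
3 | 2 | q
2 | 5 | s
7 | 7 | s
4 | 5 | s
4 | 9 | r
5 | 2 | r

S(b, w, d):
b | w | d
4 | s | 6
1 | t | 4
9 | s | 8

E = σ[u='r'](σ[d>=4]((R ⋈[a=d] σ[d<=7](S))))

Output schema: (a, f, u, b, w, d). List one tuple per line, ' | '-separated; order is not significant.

Stepwise |·|:
  R → 6
  S → 3
  σ[d<=7](S) → 2
  (R ⋈[a=d] σ[d<=7](S)) → 2
  σ[d>=4]((R ⋈[a=d] σ[d<=7](S))) → 2
  σ[u='r'](σ[d>=4]((R ⋈[a=d] σ[d<=7](S)))) → 1

== RESULT ==
a | f | u | b | w | d
4 | 9 | r | 1 | t | 4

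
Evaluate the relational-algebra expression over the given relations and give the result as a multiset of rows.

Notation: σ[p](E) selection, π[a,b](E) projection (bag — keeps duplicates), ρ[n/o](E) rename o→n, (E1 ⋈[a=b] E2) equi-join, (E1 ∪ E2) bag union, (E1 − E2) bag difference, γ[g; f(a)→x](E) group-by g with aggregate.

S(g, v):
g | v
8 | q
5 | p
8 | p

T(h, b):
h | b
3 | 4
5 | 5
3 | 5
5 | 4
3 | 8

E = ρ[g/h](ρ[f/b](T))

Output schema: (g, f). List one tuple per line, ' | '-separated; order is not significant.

Subexpression sizes:
  T → 5
  ρ[f/b](T) → 5
  ρ[g/h](ρ[f/b](T)) → 5

== RESULT ==
g | f
3 | 4
3 | 5
3 | 8
5 | 4
5 | 5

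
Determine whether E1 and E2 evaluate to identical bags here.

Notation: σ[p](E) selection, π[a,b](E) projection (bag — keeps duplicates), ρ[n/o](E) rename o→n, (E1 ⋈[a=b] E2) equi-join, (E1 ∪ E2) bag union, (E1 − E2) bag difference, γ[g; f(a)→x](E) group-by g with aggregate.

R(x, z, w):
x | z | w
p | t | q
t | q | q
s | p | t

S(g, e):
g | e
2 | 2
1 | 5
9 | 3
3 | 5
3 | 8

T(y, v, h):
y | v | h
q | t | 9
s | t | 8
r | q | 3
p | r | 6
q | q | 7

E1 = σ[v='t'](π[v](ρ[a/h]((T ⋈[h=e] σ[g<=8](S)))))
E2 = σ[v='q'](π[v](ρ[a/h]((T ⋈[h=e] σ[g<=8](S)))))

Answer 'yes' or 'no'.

E1 stepwise |·|:
  T → 5
  S → 5
  σ[g<=8](S) → 4
  (T ⋈[h=e] σ[g<=8](S)) → 1
  ρ[a/h]((T ⋈[h=e] σ[g<=8](S))) → 1
  π[v](ρ[a/h]((T ⋈[h=e] σ[g<=8](S)))) → 1
  σ[v='t'](π[v](ρ[a/h]((T ⋈[h=e] σ[g<=8](S))))) → 1
E2 stepwise |·|:
  T → 5
  S → 5
  σ[g<=8](S) → 4
  (T ⋈[h=e] σ[g<=8](S)) → 1
  ρ[a/h]((T ⋈[h=e] σ[g<=8](S))) → 1
  π[v](ρ[a/h]((T ⋈[h=e] σ[g<=8](S)))) → 1
  σ[v='q'](π[v](ρ[a/h]((T ⋈[h=e] σ[g<=8](S))))) → 0

E1 result:
v
t
E2 result:
v
(0 rows)
Witness: ('t',) appears 1× in E1 but 0× in E2.

no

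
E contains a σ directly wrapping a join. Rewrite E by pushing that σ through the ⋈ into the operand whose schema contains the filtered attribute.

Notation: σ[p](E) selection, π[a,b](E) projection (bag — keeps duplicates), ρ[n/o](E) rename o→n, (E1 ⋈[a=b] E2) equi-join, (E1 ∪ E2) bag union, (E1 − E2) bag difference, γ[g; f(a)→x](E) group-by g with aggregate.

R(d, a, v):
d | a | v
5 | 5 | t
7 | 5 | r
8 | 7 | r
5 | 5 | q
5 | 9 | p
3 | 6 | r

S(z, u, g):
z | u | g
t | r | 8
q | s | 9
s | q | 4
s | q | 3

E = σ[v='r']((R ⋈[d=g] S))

σ filters on v, owned by the left side.
E' = (σ[v='r'](R) ⋈[d=g] S)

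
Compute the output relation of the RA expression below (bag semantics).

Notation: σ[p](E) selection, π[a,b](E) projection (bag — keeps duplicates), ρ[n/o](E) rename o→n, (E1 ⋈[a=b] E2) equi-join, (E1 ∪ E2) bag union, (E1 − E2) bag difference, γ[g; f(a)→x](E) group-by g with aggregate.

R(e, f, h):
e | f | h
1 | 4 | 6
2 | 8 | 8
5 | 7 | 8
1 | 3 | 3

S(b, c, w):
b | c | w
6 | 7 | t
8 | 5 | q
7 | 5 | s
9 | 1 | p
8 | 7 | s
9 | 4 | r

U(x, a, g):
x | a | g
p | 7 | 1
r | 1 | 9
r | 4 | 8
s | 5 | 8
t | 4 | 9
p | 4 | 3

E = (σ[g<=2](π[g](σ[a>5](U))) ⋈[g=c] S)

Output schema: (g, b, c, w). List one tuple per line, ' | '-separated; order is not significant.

Subexpression sizes:
  U → 6
  σ[a>5](U) → 1
  π[g](σ[a>5](U)) → 1
  σ[g<=2](π[g](σ[a>5](U))) → 1
  S → 6
  (σ[g<=2](π[g](σ[a>5](U))) ⋈[g=c] S) → 1

== RESULT ==
g | b | c | w
1 | 9 | 1 | p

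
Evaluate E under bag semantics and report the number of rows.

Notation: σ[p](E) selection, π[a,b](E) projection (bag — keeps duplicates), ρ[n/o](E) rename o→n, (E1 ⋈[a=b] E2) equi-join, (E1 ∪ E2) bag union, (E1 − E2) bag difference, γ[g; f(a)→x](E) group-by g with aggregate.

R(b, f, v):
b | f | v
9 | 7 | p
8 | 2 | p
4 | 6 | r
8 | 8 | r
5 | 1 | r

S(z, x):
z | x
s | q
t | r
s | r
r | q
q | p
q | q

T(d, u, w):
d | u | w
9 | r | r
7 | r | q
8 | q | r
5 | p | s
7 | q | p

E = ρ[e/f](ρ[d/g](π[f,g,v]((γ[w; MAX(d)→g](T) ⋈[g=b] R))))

Row counts bottom-up:
  T → 5
  γ[w; MAX(d)→g](T) → 4
  R → 5
  (γ[w; MAX(d)→g](T) ⋈[g=b] R) → 2
  π[f,g,v]((γ[w; MAX(d)→g](T) ⋈[g=b] R)) → 2
  ρ[d/g](π[f,g,v]((γ[w; MAX(d)→g](T) ⋈[g=b] R))) → 2
  ρ[e/f](ρ[d/g](π[f,g,v]((γ[w; MAX(d)→g](T) ⋈[g=b] R)))) → 2

|E| = 2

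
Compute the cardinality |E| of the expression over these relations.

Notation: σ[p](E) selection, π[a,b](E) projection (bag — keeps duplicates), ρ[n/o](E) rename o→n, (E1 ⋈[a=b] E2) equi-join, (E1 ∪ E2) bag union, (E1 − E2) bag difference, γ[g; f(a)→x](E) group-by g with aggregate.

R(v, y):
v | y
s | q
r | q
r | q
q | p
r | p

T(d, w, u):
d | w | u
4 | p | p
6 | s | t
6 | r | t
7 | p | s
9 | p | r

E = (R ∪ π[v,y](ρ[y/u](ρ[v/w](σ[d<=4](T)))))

Subexpression sizes:
  R → 5
  T → 5
  σ[d<=4](T) → 1
  ρ[v/w](σ[d<=4](T)) → 1
  ρ[y/u](ρ[v/w](σ[d<=4](T))) → 1
  π[v,y](ρ[y/u](ρ[v/w](σ[d<=4](T)))) → 1
  (R ∪ π[v,y](ρ[y/u](ρ[v/w](σ[d<=4](T))))) → 6

|E| = 6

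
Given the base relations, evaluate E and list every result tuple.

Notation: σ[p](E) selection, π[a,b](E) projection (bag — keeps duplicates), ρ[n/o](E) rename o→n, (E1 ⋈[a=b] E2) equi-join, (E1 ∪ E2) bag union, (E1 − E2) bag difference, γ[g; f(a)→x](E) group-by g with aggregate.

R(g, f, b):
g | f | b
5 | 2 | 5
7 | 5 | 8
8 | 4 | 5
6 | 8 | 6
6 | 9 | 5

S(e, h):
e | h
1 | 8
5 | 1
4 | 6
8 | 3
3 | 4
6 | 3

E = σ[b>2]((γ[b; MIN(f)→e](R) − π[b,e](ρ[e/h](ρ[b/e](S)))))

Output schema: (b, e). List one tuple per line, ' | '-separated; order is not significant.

Per-node cardinality:
  R → 5
  γ[b; MIN(f)→e](R) → 3
  S → 6
  ρ[b/e](S) → 6
  ρ[e/h](ρ[b/e](S)) → 6
  π[b,e](ρ[e/h](ρ[b/e](S))) → 6
  (γ[b; MIN(f)→e](R) − π[b,e](ρ[e/h](ρ[b/e](S)))) → 3
  σ[b>2]((γ[b; MIN(f)→e](R) − π[b,e](ρ[e/h](ρ[b/e](S))))) → 3

== RESULT ==
b | e
5 | 2
6 | 8
8 | 5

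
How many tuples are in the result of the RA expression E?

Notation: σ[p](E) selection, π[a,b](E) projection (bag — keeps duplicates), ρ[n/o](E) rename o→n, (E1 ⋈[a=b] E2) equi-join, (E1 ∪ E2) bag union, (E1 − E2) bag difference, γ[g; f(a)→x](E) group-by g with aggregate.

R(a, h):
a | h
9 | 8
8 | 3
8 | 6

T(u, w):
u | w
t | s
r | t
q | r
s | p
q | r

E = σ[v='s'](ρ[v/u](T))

Per-node cardinality:
  T → 5
  ρ[v/u](T) → 5
  σ[v='s'](ρ[v/u](T)) → 1

|E| = 1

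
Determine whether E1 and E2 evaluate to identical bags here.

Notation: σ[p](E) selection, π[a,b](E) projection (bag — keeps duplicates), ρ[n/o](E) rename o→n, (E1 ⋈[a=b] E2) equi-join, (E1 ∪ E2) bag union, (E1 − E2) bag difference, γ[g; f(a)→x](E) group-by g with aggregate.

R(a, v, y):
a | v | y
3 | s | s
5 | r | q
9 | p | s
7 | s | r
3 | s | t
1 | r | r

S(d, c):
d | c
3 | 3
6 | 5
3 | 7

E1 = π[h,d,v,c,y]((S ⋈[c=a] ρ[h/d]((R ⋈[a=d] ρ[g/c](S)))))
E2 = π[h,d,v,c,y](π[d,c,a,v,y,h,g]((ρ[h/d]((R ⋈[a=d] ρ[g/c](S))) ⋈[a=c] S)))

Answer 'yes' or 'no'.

E1 row counts bottom-up:
  S → 3
  R → 6
  S → 3
  ρ[g/c](S) → 3
  (R ⋈[a=d] ρ[g/c](S)) → 4
  ρ[h/d]((R ⋈[a=d] ρ[g/c](S))) → 4
  (S ⋈[c=a] ρ[h/d]((R ⋈[a=d] ρ[g/c](S)))) → 4
  π[h,d,v,c,y]((S ⋈[c=a] ρ[h/d]((R ⋈[a=d] ρ[g/c](S))))) → 4
E2 row counts bottom-up:
  R → 6
  S → 3
  ρ[g/c](S) → 3
  (R ⋈[a=d] ρ[g/c](S)) → 4
  ρ[h/d]((R ⋈[a=d] ρ[g/c](S))) → 4
  S → 3
  (ρ[h/d]((R ⋈[a=d] ρ[g/c](S))) ⋈[a=c] S) → 4
  π[d,c,a,v,y,h,g]((ρ[h/d]((R ⋈[a=d] ρ[g/c](S))) ⋈[a=c] S)) → 4
  π[h,d,v,c,y](π[d,c,a,v,y,h,g]((ρ[h/d]((R ⋈[a=d] ρ[g/c](S))) ⋈[a=c] S))) → 4

E1 and E2 produce the same multiset:
h | d | v | c | y
3 | 3 | s | 3 | s
3 | 3 | s | 3 | s
3 | 3 | s | 3 | t
3 | 3 | s | 3 | t

yes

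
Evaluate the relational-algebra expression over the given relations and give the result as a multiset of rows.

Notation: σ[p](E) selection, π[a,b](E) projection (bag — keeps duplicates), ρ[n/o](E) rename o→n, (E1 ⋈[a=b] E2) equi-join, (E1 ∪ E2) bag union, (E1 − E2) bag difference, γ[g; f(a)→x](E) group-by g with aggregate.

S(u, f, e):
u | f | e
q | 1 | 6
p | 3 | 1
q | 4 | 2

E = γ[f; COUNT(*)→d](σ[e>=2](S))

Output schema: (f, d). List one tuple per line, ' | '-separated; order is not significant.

Stepwise |·|:
  S → 3
  σ[e>=2](S) → 2
  γ[f; COUNT(*)→d](σ[e>=2](S)) → 2

== RESULT ==
f | d
1 | 1
4 | 1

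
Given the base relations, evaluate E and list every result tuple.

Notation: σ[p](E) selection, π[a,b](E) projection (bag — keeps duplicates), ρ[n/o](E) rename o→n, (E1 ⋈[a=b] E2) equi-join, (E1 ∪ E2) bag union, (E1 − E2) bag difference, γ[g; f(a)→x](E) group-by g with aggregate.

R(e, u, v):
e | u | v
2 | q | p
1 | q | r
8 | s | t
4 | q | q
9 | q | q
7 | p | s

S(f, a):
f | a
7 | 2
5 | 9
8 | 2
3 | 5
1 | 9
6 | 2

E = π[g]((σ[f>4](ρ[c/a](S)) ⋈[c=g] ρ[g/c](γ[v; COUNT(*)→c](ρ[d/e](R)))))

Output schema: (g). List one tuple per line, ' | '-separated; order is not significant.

Stepwise |·|:
  S → 6
  ρ[c/a](S) → 6
  σ[f>4](ρ[c/a](S)) → 4
  R → 6
  ρ[d/e](R) → 6
  γ[v; COUNT(*)→c](ρ[d/e](R)) → 5
  ρ[g/c](γ[v; COUNT(*)→c](ρ[d/e](R))) → 5
  (σ[f>4](ρ[c/a](S)) ⋈[c=g] ρ[g/c](γ[v; COUNT(*)→c](ρ[d/e](R)))) → 3
  π[g]((σ[f>4](ρ[c/a](S)) ⋈[c=g] ρ[g/c](γ[v; COUNT(*)→c](ρ[d/e](R))))) → 3

== RESULT ==
g
2
2
2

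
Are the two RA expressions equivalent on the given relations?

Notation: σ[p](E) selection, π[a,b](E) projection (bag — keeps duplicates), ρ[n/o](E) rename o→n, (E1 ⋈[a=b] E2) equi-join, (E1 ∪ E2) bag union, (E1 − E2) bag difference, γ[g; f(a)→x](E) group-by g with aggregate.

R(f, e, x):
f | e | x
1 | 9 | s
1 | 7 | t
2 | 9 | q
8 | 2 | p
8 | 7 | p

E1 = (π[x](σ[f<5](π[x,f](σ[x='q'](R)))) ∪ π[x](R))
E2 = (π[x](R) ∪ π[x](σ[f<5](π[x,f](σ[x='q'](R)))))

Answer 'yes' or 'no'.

E1 row counts bottom-up:
  R → 5
  σ[x='q'](R) → 1
  π[x,f](σ[x='q'](R)) → 1
  σ[f<5](π[x,f](σ[x='q'](R))) → 1
  π[x](σ[f<5](π[x,f](σ[x='q'](R)))) → 1
  R → 5
  π[x](R) → 5
  (π[x](σ[f<5](π[x,f](σ[x='q'](R)))) ∪ π[x](R)) → 6
E2 row counts bottom-up:
  R → 5
  π[x](R) → 5
  R → 5
  σ[x='q'](R) → 1
  π[x,f](σ[x='q'](R)) → 1
  σ[f<5](π[x,f](σ[x='q'](R))) → 1
  π[x](σ[f<5](π[x,f](σ[x='q'](R)))) → 1
  (π[x](R) ∪ π[x](σ[f<5](π[x,f](σ[x='q'](R))))) → 6

E1 and E2 produce the same multiset:
x
p
p
q
q
s
t

yes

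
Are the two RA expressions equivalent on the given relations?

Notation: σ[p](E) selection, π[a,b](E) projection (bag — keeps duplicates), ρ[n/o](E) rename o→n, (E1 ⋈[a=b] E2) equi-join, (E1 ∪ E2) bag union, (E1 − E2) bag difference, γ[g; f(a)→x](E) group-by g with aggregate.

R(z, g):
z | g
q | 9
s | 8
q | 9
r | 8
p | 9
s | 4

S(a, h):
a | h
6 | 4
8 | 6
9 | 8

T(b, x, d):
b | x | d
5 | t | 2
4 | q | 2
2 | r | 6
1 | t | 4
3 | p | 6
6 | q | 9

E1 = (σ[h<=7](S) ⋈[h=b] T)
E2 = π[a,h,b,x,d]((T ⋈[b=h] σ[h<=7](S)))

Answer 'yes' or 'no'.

E1 row counts bottom-up:
  S → 3
  σ[h<=7](S) → 2
  T → 6
  (σ[h<=7](S) ⋈[h=b] T) → 2
E2 row counts bottom-up:
  T → 6
  S → 3
  σ[h<=7](S) → 2
  (T ⋈[b=h] σ[h<=7](S)) → 2
  π[a,h,b,x,d]((T ⋈[b=h] σ[h<=7](S))) → 2

E1 and E2 produce the same multiset:
a | h | b | x | d
6 | 4 | 4 | q | 2
8 | 6 | 6 | q | 9

yes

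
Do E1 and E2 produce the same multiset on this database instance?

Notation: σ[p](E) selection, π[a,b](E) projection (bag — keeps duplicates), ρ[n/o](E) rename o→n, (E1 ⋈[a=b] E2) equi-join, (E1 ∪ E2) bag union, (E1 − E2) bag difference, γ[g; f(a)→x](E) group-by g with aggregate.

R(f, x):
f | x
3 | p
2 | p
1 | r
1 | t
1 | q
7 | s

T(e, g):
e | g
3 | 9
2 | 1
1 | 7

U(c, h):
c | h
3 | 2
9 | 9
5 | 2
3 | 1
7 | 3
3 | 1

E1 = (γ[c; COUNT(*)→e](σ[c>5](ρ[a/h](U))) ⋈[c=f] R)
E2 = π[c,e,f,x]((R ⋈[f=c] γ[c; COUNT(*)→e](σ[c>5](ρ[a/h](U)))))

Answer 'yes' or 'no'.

E1 row counts bottom-up:
  U → 6
  ρ[a/h](U) → 6
  σ[c>5](ρ[a/h](U)) → 2
  γ[c; COUNT(*)→e](σ[c>5](ρ[a/h](U))) → 2
  R → 6
  (γ[c; COUNT(*)→e](σ[c>5](ρ[a/h](U))) ⋈[c=f] R) → 1
E2 row counts bottom-up:
  R → 6
  U → 6
  ρ[a/h](U) → 6
  σ[c>5](ρ[a/h](U)) → 2
  γ[c; COUNT(*)→e](σ[c>5](ρ[a/h](U))) → 2
  (R ⋈[f=c] γ[c; COUNT(*)→e](σ[c>5](ρ[a/h](U)))) → 1
  π[c,e,f,x]((R ⋈[f=c] γ[c; COUNT(*)→e](σ[c>5](ρ[a/h](U))))) → 1

E1 and E2 produce the same multiset:
c | e | f | x
7 | 1 | 7 | s

yes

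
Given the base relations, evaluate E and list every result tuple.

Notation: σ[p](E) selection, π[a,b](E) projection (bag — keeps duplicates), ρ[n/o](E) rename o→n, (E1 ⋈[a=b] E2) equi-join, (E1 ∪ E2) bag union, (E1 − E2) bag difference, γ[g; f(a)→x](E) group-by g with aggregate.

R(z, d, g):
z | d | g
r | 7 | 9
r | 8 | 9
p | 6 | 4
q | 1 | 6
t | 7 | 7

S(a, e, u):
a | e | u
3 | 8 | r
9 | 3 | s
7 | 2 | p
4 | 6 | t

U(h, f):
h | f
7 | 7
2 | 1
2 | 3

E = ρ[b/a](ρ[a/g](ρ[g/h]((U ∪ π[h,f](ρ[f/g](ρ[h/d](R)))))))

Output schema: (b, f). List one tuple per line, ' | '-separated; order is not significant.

Row counts bottom-up:
  U → 3
  R → 5
  ρ[h/d](R) → 5
  ρ[f/g](ρ[h/d](R)) → 5
  π[h,f](ρ[f/g](ρ[h/d](R))) → 5
  (U ∪ π[h,f](ρ[f/g](ρ[h/d](R)))) → 8
  ρ[g/h]((U ∪ π[h,f](ρ[f/g](ρ[h/d](R))))) → 8
  ρ[a/g](ρ[g/h]((U ∪ π[h,f](ρ[f/g](ρ[h/d](R)))))) → 8
  ρ[b/a](ρ[a/g](ρ[g/h]((U ∪ π[h,f](ρ[f/g](ρ[h/d](R))))))) → 8

== RESULT ==
b | f
1 | 6
2 | 1
2 | 3
6 | 4
7 | 7
7 | 7
7 | 9
8 | 9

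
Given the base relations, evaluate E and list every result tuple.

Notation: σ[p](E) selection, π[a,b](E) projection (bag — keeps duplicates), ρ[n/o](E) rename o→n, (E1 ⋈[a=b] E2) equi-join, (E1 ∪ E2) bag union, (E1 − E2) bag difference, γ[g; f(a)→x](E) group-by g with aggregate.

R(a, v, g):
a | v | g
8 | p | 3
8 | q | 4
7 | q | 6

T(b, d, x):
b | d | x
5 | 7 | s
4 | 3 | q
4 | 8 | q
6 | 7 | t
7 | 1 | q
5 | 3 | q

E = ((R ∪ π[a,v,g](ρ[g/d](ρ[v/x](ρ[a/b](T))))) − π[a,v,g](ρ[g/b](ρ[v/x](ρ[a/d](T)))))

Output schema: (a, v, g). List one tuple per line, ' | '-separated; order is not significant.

Per-node cardinality:
  R → 3
  T → 6
  ρ[a/b](T) → 6
  ρ[v/x](ρ[a/b](T)) → 6
  ρ[g/d](ρ[v/x](ρ[a/b](T))) → 6
  π[a,v,g](ρ[g/d](ρ[v/x](ρ[a/b](T)))) → 6
  (R ∪ π[a,v,g](ρ[g/d](ρ[v/x](ρ[a/b](T))))) → 9
  T → 6
  ρ[a/d](T) → 6
  ρ[v/x](ρ[a/d](T)) → 6
  ρ[g/b](ρ[v/x](ρ[a/d](T))) → 6
  π[a,v,g](ρ[g/b](ρ[v/x](ρ[a/d](T)))) → 6
  ((R ∪ π[a,v,g](ρ[g/d](ρ[v/x](ρ[a/b](T))))) − π[a,v,g](ρ[g/b](ρ[v/x](ρ[a/d](T))))) → 8

== RESULT ==
a | v | g
4 | q | 3
4 | q | 8
5 | q | 3
5 | s | 7
6 | t | 7
7 | q | 1
7 | q | 6
8 | p | 3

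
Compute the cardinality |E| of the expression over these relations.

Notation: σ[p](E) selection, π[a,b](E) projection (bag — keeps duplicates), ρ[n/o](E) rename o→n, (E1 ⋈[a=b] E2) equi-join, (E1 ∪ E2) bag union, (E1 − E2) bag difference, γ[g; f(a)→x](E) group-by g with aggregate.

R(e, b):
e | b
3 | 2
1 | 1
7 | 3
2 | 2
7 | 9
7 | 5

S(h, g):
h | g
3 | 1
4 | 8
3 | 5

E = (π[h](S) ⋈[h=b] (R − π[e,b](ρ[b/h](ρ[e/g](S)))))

Stepwise |·|:
  S → 3
  π[h](S) → 3
  R → 6
  S → 3
  ρ[e/g](S) → 3
  ρ[b/h](ρ[e/g](S)) → 3
  π[e,b](ρ[b/h](ρ[e/g](S))) → 3
  (R − π[e,b](ρ[b/h](ρ[e/g](S)))) → 6
  (π[h](S) ⋈[h=b] (R − π[e,b](ρ[b/h](ρ[e/g](S))))) → 2

|E| = 2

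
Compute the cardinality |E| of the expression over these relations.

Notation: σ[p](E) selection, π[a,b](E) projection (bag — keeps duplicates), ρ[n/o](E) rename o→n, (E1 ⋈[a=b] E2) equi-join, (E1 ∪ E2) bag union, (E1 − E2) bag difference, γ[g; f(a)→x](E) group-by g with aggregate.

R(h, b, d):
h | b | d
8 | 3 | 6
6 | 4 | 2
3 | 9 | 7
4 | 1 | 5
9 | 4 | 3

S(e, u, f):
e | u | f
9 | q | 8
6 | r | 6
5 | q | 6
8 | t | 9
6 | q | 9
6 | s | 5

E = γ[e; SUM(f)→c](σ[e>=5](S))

Stepwise |·|:
  S → 6
  σ[e>=5](S) → 6
  γ[e; SUM(f)→c](σ[e>=5](S)) → 4

|E| = 4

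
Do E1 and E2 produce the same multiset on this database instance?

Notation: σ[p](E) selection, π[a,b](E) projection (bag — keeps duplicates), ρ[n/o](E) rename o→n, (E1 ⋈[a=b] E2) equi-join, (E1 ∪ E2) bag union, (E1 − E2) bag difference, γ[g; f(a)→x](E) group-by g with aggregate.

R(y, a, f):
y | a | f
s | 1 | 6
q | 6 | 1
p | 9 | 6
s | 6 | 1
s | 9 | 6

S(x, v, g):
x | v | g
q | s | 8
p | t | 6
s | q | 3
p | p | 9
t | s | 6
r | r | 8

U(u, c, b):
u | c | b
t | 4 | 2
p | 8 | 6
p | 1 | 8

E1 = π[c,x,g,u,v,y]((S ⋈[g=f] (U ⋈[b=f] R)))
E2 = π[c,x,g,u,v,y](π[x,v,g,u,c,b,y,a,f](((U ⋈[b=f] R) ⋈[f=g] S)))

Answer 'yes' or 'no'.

E1 stepwise |·|:
  S → 6
  U → 3
  R → 5
  (U ⋈[b=f] R) → 3
  (S ⋈[g=f] (U ⋈[b=f] R)) → 6
  π[c,x,g,u,v,y]((S ⋈[g=f] (U ⋈[b=f] R))) → 6
E2 stepwise |·|:
  U → 3
  R → 5
  (U ⋈[b=f] R) → 3
  S → 6
  ((U ⋈[b=f] R) ⋈[f=g] S) → 6
  π[x,v,g,u,c,b,y,a,f](((U ⋈[b=f] R) ⋈[f=g] S)) → 6
  π[c,x,g,u,v,y](π[x,v,g,u,c,b,y,a,f](((U ⋈[b=f] R) ⋈[f=g] S))) → 6

E1 and E2 produce the same multiset:
c | x | g | u | v | y
8 | p | 6 | p | t | p
8 | p | 6 | p | t | s
8 | p | 6 | p | t | s
8 | t | 6 | p | s | p
8 | t | 6 | p | s | s
8 | t | 6 | p | s | s

yes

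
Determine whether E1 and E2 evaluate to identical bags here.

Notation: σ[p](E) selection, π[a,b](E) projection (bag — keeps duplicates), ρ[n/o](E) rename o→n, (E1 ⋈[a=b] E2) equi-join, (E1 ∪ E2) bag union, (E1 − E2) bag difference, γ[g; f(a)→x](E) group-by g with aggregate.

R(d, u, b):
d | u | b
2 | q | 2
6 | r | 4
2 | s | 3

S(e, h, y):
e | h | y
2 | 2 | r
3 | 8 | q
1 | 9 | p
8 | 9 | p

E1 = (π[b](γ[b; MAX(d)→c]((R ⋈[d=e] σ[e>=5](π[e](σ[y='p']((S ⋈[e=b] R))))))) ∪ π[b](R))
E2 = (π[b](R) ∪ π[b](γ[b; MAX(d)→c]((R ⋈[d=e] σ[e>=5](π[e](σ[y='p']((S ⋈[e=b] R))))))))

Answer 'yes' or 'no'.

E1 stepwise |·|:
  R → 3
  S → 4
  R → 3
  (S ⋈[e=b] R) → 2
  σ[y='p']((S ⋈[e=b] R)) → 0
  π[e](σ[y='p']((S ⋈[e=b] R))) → 0
  σ[e>=5](π[e](σ[y='p']((S ⋈[e=b] R)))) → 0
  (R ⋈[d=e] σ[e>=5](π[e](σ[y='p']((S ⋈[e=b] R))))) → 0
  γ[b; MAX(d)→c]((R ⋈[d=e] σ[e>=5](π[e](σ[y='p']((S ⋈[e=b] R)))))) → 0
  π[b](γ[b; MAX(d)→c]((R ⋈[d=e] σ[e>=5](π[e](σ[y='p']((S ⋈[e=b] R))))))) → 0
  R → 3
  π[b](R) → 3
  (π[b](γ[b; MAX(d)→c]((R ⋈[d=e] σ[e>=5](π[e](σ[y='p']((S ⋈[e=b] R))))))) ∪ π[b](R)) → 3
E2 stepwise |·|:
  R → 3
  π[b](R) → 3
  R → 3
  S → 4
  R → 3
  (S ⋈[e=b] R) → 2
  σ[y='p']((S ⋈[e=b] R)) → 0
  π[e](σ[y='p']((S ⋈[e=b] R))) → 0
  σ[e>=5](π[e](σ[y='p']((S ⋈[e=b] R)))) → 0
  (R ⋈[d=e] σ[e>=5](π[e](σ[y='p']((S ⋈[e=b] R))))) → 0
  γ[b; MAX(d)→c]((R ⋈[d=e] σ[e>=5](π[e](σ[y='p']((S ⋈[e=b] R)))))) → 0
  π[b](γ[b; MAX(d)→c]((R ⋈[d=e] σ[e>=5](π[e](σ[y='p']((S ⋈[e=b] R))))))) → 0
  (π[b](R) ∪ π[b](γ[b; MAX(d)→c]((R ⋈[d=e] σ[e>=5](π[e](σ[y='p']((S ⋈[e=b] R)))))))) → 3

E1 and E2 produce the same multiset:
b
2
3
4

yes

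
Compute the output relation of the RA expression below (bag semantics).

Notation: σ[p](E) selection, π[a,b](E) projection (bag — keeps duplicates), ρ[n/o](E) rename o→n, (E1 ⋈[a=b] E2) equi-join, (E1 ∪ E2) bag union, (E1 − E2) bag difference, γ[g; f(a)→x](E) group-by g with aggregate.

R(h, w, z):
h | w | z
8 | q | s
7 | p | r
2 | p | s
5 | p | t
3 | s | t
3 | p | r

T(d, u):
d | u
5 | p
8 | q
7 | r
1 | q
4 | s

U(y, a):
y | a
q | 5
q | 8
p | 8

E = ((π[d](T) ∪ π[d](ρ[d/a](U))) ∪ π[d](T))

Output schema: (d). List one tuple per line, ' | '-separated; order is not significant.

Stepwise |·|:
  T → 5
  π[d](T) → 5
  U → 3
  ρ[d/a](U) → 3
  π[d](ρ[d/a](U)) → 3
  (π[d](T) ∪ π[d](ρ[d/a](U))) → 8
  T → 5
  π[d](T) → 5
  ((π[d](T) ∪ π[d](ρ[d/a](U))) ∪ π[d](T)) → 13

== RESULT ==
d
1
1
4
4
5
5
5
7
7
8
8
8
8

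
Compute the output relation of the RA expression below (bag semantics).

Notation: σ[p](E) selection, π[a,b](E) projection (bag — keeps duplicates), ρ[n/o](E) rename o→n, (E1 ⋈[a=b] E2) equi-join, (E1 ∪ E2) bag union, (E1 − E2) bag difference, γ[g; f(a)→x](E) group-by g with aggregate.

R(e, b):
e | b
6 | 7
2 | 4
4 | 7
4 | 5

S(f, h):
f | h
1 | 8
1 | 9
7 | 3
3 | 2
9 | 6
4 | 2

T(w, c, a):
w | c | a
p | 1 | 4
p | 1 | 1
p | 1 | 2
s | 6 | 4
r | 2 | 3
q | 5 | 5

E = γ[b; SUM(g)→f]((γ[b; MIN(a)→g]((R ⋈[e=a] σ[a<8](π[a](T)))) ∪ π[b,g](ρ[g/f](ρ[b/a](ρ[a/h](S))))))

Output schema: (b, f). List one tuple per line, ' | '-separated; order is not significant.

Subexpression sizes:
  R → 4
  T → 6
  π[a](T) → 6
  σ[a<8](π[a](T)) → 6
  (R ⋈[e=a] σ[a<8](π[a](T))) → 5
  γ[b; MIN(a)→g]((R ⋈[e=a] σ[a<8](π[a](T)))) → 3
  S → 6
  ρ[a/h](S) → 6
  ρ[b/a](ρ[a/h](S)) → 6
  ρ[g/f](ρ[b/a](ρ[a/h](S))) → 6
  π[b,g](ρ[g/f](ρ[b/a](ρ[a/h](S)))) → 6
  (γ[b; MIN(a)→g]((R ⋈[e=a] σ[a<8](π[a](T)))) ∪ π[b,g](ρ[g/f](ρ[b/a](ρ[a/h](S))))) → 9
  γ[b; SUM(g)→f]((γ[b; MIN(a)→g]((R ⋈[e=a] σ[a<8](π[a](T)))) ∪ π[b,g](ρ[g/f](ρ[b/a](ρ[a/h](S)))))) → 8

== RESULT ==
b | f
2 | 7
3 | 7
4 | 2
5 | 4
6 | 9
7 | 4
8 | 1
9 | 1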